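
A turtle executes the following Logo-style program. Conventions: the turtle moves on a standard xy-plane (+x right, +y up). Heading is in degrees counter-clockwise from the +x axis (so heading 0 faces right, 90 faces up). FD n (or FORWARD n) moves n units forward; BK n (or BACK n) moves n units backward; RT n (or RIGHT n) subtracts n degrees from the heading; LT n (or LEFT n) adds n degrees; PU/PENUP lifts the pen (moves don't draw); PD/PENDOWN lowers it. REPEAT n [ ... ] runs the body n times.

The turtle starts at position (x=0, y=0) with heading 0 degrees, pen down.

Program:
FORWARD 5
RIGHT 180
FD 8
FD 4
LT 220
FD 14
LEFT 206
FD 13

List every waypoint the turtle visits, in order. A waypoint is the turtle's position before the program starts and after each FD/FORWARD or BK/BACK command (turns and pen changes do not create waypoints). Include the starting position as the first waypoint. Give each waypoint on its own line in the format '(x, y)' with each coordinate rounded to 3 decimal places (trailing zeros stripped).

Answer: (0, 0)
(5, 0)
(-3, 0)
(-7, 0)
(3.725, 8.999)
(-1.563, -2.877)

Derivation:
Executing turtle program step by step:
Start: pos=(0,0), heading=0, pen down
FD 5: (0,0) -> (5,0) [heading=0, draw]
RT 180: heading 0 -> 180
FD 8: (5,0) -> (-3,0) [heading=180, draw]
FD 4: (-3,0) -> (-7,0) [heading=180, draw]
LT 220: heading 180 -> 40
FD 14: (-7,0) -> (3.725,8.999) [heading=40, draw]
LT 206: heading 40 -> 246
FD 13: (3.725,8.999) -> (-1.563,-2.877) [heading=246, draw]
Final: pos=(-1.563,-2.877), heading=246, 5 segment(s) drawn
Waypoints (6 total):
(0, 0)
(5, 0)
(-3, 0)
(-7, 0)
(3.725, 8.999)
(-1.563, -2.877)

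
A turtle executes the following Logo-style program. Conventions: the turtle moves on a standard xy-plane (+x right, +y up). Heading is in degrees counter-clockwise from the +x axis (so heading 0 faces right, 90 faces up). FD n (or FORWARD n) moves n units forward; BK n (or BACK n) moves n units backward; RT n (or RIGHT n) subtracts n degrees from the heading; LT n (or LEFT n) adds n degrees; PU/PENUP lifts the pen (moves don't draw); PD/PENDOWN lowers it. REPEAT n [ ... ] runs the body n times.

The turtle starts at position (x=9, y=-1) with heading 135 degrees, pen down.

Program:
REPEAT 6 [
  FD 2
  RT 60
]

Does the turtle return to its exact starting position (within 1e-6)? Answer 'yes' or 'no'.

Answer: yes

Derivation:
Executing turtle program step by step:
Start: pos=(9,-1), heading=135, pen down
REPEAT 6 [
  -- iteration 1/6 --
  FD 2: (9,-1) -> (7.586,0.414) [heading=135, draw]
  RT 60: heading 135 -> 75
  -- iteration 2/6 --
  FD 2: (7.586,0.414) -> (8.103,2.346) [heading=75, draw]
  RT 60: heading 75 -> 15
  -- iteration 3/6 --
  FD 2: (8.103,2.346) -> (10.035,2.864) [heading=15, draw]
  RT 60: heading 15 -> 315
  -- iteration 4/6 --
  FD 2: (10.035,2.864) -> (11.449,1.449) [heading=315, draw]
  RT 60: heading 315 -> 255
  -- iteration 5/6 --
  FD 2: (11.449,1.449) -> (10.932,-0.482) [heading=255, draw]
  RT 60: heading 255 -> 195
  -- iteration 6/6 --
  FD 2: (10.932,-0.482) -> (9,-1) [heading=195, draw]
  RT 60: heading 195 -> 135
]
Final: pos=(9,-1), heading=135, 6 segment(s) drawn

Start position: (9, -1)
Final position: (9, -1)
Distance = 0; < 1e-6 -> CLOSED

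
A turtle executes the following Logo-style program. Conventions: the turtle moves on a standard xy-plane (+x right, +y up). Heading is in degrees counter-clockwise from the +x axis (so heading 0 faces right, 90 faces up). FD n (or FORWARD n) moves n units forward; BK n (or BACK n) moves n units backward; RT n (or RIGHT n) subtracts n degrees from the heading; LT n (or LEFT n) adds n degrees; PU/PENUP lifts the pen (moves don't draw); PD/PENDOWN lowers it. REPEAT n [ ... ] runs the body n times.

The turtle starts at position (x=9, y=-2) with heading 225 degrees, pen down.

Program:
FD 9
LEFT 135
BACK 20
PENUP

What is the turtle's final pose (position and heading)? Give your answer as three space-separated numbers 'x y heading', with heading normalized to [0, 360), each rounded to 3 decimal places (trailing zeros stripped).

Answer: -17.364 -8.364 0

Derivation:
Executing turtle program step by step:
Start: pos=(9,-2), heading=225, pen down
FD 9: (9,-2) -> (2.636,-8.364) [heading=225, draw]
LT 135: heading 225 -> 0
BK 20: (2.636,-8.364) -> (-17.364,-8.364) [heading=0, draw]
PU: pen up
Final: pos=(-17.364,-8.364), heading=0, 2 segment(s) drawn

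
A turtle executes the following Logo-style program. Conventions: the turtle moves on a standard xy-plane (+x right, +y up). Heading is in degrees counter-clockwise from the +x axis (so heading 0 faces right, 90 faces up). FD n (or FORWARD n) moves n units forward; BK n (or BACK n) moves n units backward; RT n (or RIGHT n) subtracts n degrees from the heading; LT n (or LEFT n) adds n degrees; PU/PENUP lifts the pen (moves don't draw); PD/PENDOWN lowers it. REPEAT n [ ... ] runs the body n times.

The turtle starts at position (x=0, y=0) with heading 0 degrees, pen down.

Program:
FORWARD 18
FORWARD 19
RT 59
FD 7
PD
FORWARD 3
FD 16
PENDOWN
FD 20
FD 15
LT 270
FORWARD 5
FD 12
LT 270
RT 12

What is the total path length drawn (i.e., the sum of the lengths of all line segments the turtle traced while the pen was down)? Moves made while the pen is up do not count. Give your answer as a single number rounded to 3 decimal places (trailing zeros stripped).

Answer: 115

Derivation:
Executing turtle program step by step:
Start: pos=(0,0), heading=0, pen down
FD 18: (0,0) -> (18,0) [heading=0, draw]
FD 19: (18,0) -> (37,0) [heading=0, draw]
RT 59: heading 0 -> 301
FD 7: (37,0) -> (40.605,-6) [heading=301, draw]
PD: pen down
FD 3: (40.605,-6) -> (42.15,-8.572) [heading=301, draw]
FD 16: (42.15,-8.572) -> (50.391,-22.286) [heading=301, draw]
PD: pen down
FD 20: (50.391,-22.286) -> (60.692,-39.43) [heading=301, draw]
FD 15: (60.692,-39.43) -> (68.417,-52.287) [heading=301, draw]
LT 270: heading 301 -> 211
FD 5: (68.417,-52.287) -> (64.131,-54.862) [heading=211, draw]
FD 12: (64.131,-54.862) -> (53.845,-61.043) [heading=211, draw]
LT 270: heading 211 -> 121
RT 12: heading 121 -> 109
Final: pos=(53.845,-61.043), heading=109, 9 segment(s) drawn

Segment lengths:
  seg 1: (0,0) -> (18,0), length = 18
  seg 2: (18,0) -> (37,0), length = 19
  seg 3: (37,0) -> (40.605,-6), length = 7
  seg 4: (40.605,-6) -> (42.15,-8.572), length = 3
  seg 5: (42.15,-8.572) -> (50.391,-22.286), length = 16
  seg 6: (50.391,-22.286) -> (60.692,-39.43), length = 20
  seg 7: (60.692,-39.43) -> (68.417,-52.287), length = 15
  seg 8: (68.417,-52.287) -> (64.131,-54.862), length = 5
  seg 9: (64.131,-54.862) -> (53.845,-61.043), length = 12
Total = 115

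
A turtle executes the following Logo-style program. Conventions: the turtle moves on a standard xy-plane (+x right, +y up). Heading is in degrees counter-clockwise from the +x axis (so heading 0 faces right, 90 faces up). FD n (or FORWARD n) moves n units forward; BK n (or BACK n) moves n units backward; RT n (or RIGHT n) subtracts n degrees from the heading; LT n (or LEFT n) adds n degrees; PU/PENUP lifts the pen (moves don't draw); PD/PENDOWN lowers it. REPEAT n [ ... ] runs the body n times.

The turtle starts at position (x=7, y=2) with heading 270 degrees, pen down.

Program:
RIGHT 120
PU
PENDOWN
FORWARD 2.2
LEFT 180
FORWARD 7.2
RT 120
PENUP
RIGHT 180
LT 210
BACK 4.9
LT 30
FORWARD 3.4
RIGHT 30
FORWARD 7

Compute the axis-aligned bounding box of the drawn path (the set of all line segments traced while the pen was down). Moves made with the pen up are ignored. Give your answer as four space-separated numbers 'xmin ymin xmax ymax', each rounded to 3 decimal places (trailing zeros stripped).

Answer: 5.095 -0.5 11.33 3.1

Derivation:
Executing turtle program step by step:
Start: pos=(7,2), heading=270, pen down
RT 120: heading 270 -> 150
PU: pen up
PD: pen down
FD 2.2: (7,2) -> (5.095,3.1) [heading=150, draw]
LT 180: heading 150 -> 330
FD 7.2: (5.095,3.1) -> (11.33,-0.5) [heading=330, draw]
RT 120: heading 330 -> 210
PU: pen up
RT 180: heading 210 -> 30
LT 210: heading 30 -> 240
BK 4.9: (11.33,-0.5) -> (13.78,3.744) [heading=240, move]
LT 30: heading 240 -> 270
FD 3.4: (13.78,3.744) -> (13.78,0.344) [heading=270, move]
RT 30: heading 270 -> 240
FD 7: (13.78,0.344) -> (10.28,-5.719) [heading=240, move]
Final: pos=(10.28,-5.719), heading=240, 2 segment(s) drawn

Segment endpoints: x in {5.095, 7, 11.33}, y in {-0.5, 2, 3.1}
xmin=5.095, ymin=-0.5, xmax=11.33, ymax=3.1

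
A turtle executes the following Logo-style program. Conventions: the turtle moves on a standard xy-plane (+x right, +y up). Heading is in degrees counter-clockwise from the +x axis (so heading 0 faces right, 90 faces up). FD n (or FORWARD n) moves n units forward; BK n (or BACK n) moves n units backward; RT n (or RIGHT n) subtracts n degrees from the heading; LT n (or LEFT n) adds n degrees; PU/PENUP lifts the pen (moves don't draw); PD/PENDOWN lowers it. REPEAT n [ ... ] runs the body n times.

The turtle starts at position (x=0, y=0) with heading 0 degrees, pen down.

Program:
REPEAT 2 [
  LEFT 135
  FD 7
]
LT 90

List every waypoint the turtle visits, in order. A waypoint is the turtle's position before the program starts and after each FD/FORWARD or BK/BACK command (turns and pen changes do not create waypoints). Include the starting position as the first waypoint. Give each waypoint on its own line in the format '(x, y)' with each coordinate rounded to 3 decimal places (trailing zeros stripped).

Executing turtle program step by step:
Start: pos=(0,0), heading=0, pen down
REPEAT 2 [
  -- iteration 1/2 --
  LT 135: heading 0 -> 135
  FD 7: (0,0) -> (-4.95,4.95) [heading=135, draw]
  -- iteration 2/2 --
  LT 135: heading 135 -> 270
  FD 7: (-4.95,4.95) -> (-4.95,-2.05) [heading=270, draw]
]
LT 90: heading 270 -> 0
Final: pos=(-4.95,-2.05), heading=0, 2 segment(s) drawn
Waypoints (3 total):
(0, 0)
(-4.95, 4.95)
(-4.95, -2.05)

Answer: (0, 0)
(-4.95, 4.95)
(-4.95, -2.05)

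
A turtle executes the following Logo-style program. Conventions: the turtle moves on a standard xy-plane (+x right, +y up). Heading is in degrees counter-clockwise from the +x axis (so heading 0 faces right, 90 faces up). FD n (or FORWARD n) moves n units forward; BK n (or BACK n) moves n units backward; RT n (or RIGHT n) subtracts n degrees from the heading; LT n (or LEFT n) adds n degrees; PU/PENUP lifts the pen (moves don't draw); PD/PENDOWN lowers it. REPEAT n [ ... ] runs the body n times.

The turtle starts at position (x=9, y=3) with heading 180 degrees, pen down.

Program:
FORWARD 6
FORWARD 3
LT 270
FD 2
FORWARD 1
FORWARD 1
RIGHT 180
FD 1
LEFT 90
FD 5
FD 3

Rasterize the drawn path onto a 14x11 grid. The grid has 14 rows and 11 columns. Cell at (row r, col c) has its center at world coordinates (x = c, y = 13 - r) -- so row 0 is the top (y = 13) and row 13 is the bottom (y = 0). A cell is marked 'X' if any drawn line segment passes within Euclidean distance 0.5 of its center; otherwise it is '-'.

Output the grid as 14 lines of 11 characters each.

Answer: -----------
-----------
-----------
-----------
-----------
-----------
X----------
XXXXXXXXX--
X----------
X----------
XXXXXXXXXX-
-----------
-----------
-----------

Derivation:
Segment 0: (9,3) -> (3,3)
Segment 1: (3,3) -> (0,3)
Segment 2: (0,3) -> (0,5)
Segment 3: (0,5) -> (0,6)
Segment 4: (0,6) -> (0,7)
Segment 5: (0,7) -> (0,6)
Segment 6: (0,6) -> (5,6)
Segment 7: (5,6) -> (8,6)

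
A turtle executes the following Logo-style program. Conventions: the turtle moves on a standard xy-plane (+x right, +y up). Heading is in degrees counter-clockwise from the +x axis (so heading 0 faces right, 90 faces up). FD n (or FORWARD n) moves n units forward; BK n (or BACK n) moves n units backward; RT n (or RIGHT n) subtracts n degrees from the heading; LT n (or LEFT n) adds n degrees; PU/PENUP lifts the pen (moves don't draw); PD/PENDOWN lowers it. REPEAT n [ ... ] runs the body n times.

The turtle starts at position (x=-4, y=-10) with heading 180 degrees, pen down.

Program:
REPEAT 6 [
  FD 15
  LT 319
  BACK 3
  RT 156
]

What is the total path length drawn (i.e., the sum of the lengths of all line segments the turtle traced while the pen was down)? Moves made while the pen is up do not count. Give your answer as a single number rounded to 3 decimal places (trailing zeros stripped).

Answer: 108

Derivation:
Executing turtle program step by step:
Start: pos=(-4,-10), heading=180, pen down
REPEAT 6 [
  -- iteration 1/6 --
  FD 15: (-4,-10) -> (-19,-10) [heading=180, draw]
  LT 319: heading 180 -> 139
  BK 3: (-19,-10) -> (-16.736,-11.968) [heading=139, draw]
  RT 156: heading 139 -> 343
  -- iteration 2/6 --
  FD 15: (-16.736,-11.968) -> (-2.391,-16.354) [heading=343, draw]
  LT 319: heading 343 -> 302
  BK 3: (-2.391,-16.354) -> (-3.981,-13.81) [heading=302, draw]
  RT 156: heading 302 -> 146
  -- iteration 3/6 --
  FD 15: (-3.981,-13.81) -> (-16.417,-5.422) [heading=146, draw]
  LT 319: heading 146 -> 105
  BK 3: (-16.417,-5.422) -> (-15.64,-8.319) [heading=105, draw]
  RT 156: heading 105 -> 309
  -- iteration 4/6 --
  FD 15: (-15.64,-8.319) -> (-6.2,-19.977) [heading=309, draw]
  LT 319: heading 309 -> 268
  BK 3: (-6.2,-19.977) -> (-6.096,-16.979) [heading=268, draw]
  RT 156: heading 268 -> 112
  -- iteration 5/6 --
  FD 15: (-6.096,-16.979) -> (-11.715,-3.071) [heading=112, draw]
  LT 319: heading 112 -> 71
  BK 3: (-11.715,-3.071) -> (-12.691,-5.907) [heading=71, draw]
  RT 156: heading 71 -> 275
  -- iteration 6/6 --
  FD 15: (-12.691,-5.907) -> (-11.384,-20.85) [heading=275, draw]
  LT 319: heading 275 -> 234
  BK 3: (-11.384,-20.85) -> (-9.621,-18.423) [heading=234, draw]
  RT 156: heading 234 -> 78
]
Final: pos=(-9.621,-18.423), heading=78, 12 segment(s) drawn

Segment lengths:
  seg 1: (-4,-10) -> (-19,-10), length = 15
  seg 2: (-19,-10) -> (-16.736,-11.968), length = 3
  seg 3: (-16.736,-11.968) -> (-2.391,-16.354), length = 15
  seg 4: (-2.391,-16.354) -> (-3.981,-13.81), length = 3
  seg 5: (-3.981,-13.81) -> (-16.417,-5.422), length = 15
  seg 6: (-16.417,-5.422) -> (-15.64,-8.319), length = 3
  seg 7: (-15.64,-8.319) -> (-6.2,-19.977), length = 15
  seg 8: (-6.2,-19.977) -> (-6.096,-16.979), length = 3
  seg 9: (-6.096,-16.979) -> (-11.715,-3.071), length = 15
  seg 10: (-11.715,-3.071) -> (-12.691,-5.907), length = 3
  seg 11: (-12.691,-5.907) -> (-11.384,-20.85), length = 15
  seg 12: (-11.384,-20.85) -> (-9.621,-18.423), length = 3
Total = 108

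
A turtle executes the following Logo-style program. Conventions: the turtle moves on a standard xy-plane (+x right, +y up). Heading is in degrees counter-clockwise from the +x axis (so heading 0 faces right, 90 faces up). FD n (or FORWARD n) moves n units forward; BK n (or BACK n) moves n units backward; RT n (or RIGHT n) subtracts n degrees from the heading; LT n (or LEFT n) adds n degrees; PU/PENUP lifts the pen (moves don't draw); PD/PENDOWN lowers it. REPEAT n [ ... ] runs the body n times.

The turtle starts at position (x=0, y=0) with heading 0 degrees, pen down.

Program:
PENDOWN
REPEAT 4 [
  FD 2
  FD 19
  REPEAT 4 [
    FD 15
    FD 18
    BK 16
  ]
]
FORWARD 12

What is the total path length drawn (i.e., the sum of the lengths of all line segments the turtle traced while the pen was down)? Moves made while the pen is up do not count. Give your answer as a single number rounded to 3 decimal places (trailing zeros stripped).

Answer: 880

Derivation:
Executing turtle program step by step:
Start: pos=(0,0), heading=0, pen down
PD: pen down
REPEAT 4 [
  -- iteration 1/4 --
  FD 2: (0,0) -> (2,0) [heading=0, draw]
  FD 19: (2,0) -> (21,0) [heading=0, draw]
  REPEAT 4 [
    -- iteration 1/4 --
    FD 15: (21,0) -> (36,0) [heading=0, draw]
    FD 18: (36,0) -> (54,0) [heading=0, draw]
    BK 16: (54,0) -> (38,0) [heading=0, draw]
    -- iteration 2/4 --
    FD 15: (38,0) -> (53,0) [heading=0, draw]
    FD 18: (53,0) -> (71,0) [heading=0, draw]
    BK 16: (71,0) -> (55,0) [heading=0, draw]
    -- iteration 3/4 --
    FD 15: (55,0) -> (70,0) [heading=0, draw]
    FD 18: (70,0) -> (88,0) [heading=0, draw]
    BK 16: (88,0) -> (72,0) [heading=0, draw]
    -- iteration 4/4 --
    FD 15: (72,0) -> (87,0) [heading=0, draw]
    FD 18: (87,0) -> (105,0) [heading=0, draw]
    BK 16: (105,0) -> (89,0) [heading=0, draw]
  ]
  -- iteration 2/4 --
  FD 2: (89,0) -> (91,0) [heading=0, draw]
  FD 19: (91,0) -> (110,0) [heading=0, draw]
  REPEAT 4 [
    -- iteration 1/4 --
    FD 15: (110,0) -> (125,0) [heading=0, draw]
    FD 18: (125,0) -> (143,0) [heading=0, draw]
    BK 16: (143,0) -> (127,0) [heading=0, draw]
    -- iteration 2/4 --
    FD 15: (127,0) -> (142,0) [heading=0, draw]
    FD 18: (142,0) -> (160,0) [heading=0, draw]
    BK 16: (160,0) -> (144,0) [heading=0, draw]
    -- iteration 3/4 --
    FD 15: (144,0) -> (159,0) [heading=0, draw]
    FD 18: (159,0) -> (177,0) [heading=0, draw]
    BK 16: (177,0) -> (161,0) [heading=0, draw]
    -- iteration 4/4 --
    FD 15: (161,0) -> (176,0) [heading=0, draw]
    FD 18: (176,0) -> (194,0) [heading=0, draw]
    BK 16: (194,0) -> (178,0) [heading=0, draw]
  ]
  -- iteration 3/4 --
  FD 2: (178,0) -> (180,0) [heading=0, draw]
  FD 19: (180,0) -> (199,0) [heading=0, draw]
  REPEAT 4 [
    -- iteration 1/4 --
    FD 15: (199,0) -> (214,0) [heading=0, draw]
    FD 18: (214,0) -> (232,0) [heading=0, draw]
    BK 16: (232,0) -> (216,0) [heading=0, draw]
    -- iteration 2/4 --
    FD 15: (216,0) -> (231,0) [heading=0, draw]
    FD 18: (231,0) -> (249,0) [heading=0, draw]
    BK 16: (249,0) -> (233,0) [heading=0, draw]
    -- iteration 3/4 --
    FD 15: (233,0) -> (248,0) [heading=0, draw]
    FD 18: (248,0) -> (266,0) [heading=0, draw]
    BK 16: (266,0) -> (250,0) [heading=0, draw]
    -- iteration 4/4 --
    FD 15: (250,0) -> (265,0) [heading=0, draw]
    FD 18: (265,0) -> (283,0) [heading=0, draw]
    BK 16: (283,0) -> (267,0) [heading=0, draw]
  ]
  -- iteration 4/4 --
  FD 2: (267,0) -> (269,0) [heading=0, draw]
  FD 19: (269,0) -> (288,0) [heading=0, draw]
  REPEAT 4 [
    -- iteration 1/4 --
    FD 15: (288,0) -> (303,0) [heading=0, draw]
    FD 18: (303,0) -> (321,0) [heading=0, draw]
    BK 16: (321,0) -> (305,0) [heading=0, draw]
    -- iteration 2/4 --
    FD 15: (305,0) -> (320,0) [heading=0, draw]
    FD 18: (320,0) -> (338,0) [heading=0, draw]
    BK 16: (338,0) -> (322,0) [heading=0, draw]
    -- iteration 3/4 --
    FD 15: (322,0) -> (337,0) [heading=0, draw]
    FD 18: (337,0) -> (355,0) [heading=0, draw]
    BK 16: (355,0) -> (339,0) [heading=0, draw]
    -- iteration 4/4 --
    FD 15: (339,0) -> (354,0) [heading=0, draw]
    FD 18: (354,0) -> (372,0) [heading=0, draw]
    BK 16: (372,0) -> (356,0) [heading=0, draw]
  ]
]
FD 12: (356,0) -> (368,0) [heading=0, draw]
Final: pos=(368,0), heading=0, 57 segment(s) drawn

Segment lengths:
  seg 1: (0,0) -> (2,0), length = 2
  seg 2: (2,0) -> (21,0), length = 19
  seg 3: (21,0) -> (36,0), length = 15
  seg 4: (36,0) -> (54,0), length = 18
  seg 5: (54,0) -> (38,0), length = 16
  seg 6: (38,0) -> (53,0), length = 15
  seg 7: (53,0) -> (71,0), length = 18
  seg 8: (71,0) -> (55,0), length = 16
  seg 9: (55,0) -> (70,0), length = 15
  seg 10: (70,0) -> (88,0), length = 18
  seg 11: (88,0) -> (72,0), length = 16
  seg 12: (72,0) -> (87,0), length = 15
  seg 13: (87,0) -> (105,0), length = 18
  seg 14: (105,0) -> (89,0), length = 16
  seg 15: (89,0) -> (91,0), length = 2
  seg 16: (91,0) -> (110,0), length = 19
  seg 17: (110,0) -> (125,0), length = 15
  seg 18: (125,0) -> (143,0), length = 18
  seg 19: (143,0) -> (127,0), length = 16
  seg 20: (127,0) -> (142,0), length = 15
  seg 21: (142,0) -> (160,0), length = 18
  seg 22: (160,0) -> (144,0), length = 16
  seg 23: (144,0) -> (159,0), length = 15
  seg 24: (159,0) -> (177,0), length = 18
  seg 25: (177,0) -> (161,0), length = 16
  seg 26: (161,0) -> (176,0), length = 15
  seg 27: (176,0) -> (194,0), length = 18
  seg 28: (194,0) -> (178,0), length = 16
  seg 29: (178,0) -> (180,0), length = 2
  seg 30: (180,0) -> (199,0), length = 19
  seg 31: (199,0) -> (214,0), length = 15
  seg 32: (214,0) -> (232,0), length = 18
  seg 33: (232,0) -> (216,0), length = 16
  seg 34: (216,0) -> (231,0), length = 15
  seg 35: (231,0) -> (249,0), length = 18
  seg 36: (249,0) -> (233,0), length = 16
  seg 37: (233,0) -> (248,0), length = 15
  seg 38: (248,0) -> (266,0), length = 18
  seg 39: (266,0) -> (250,0), length = 16
  seg 40: (250,0) -> (265,0), length = 15
  seg 41: (265,0) -> (283,0), length = 18
  seg 42: (283,0) -> (267,0), length = 16
  seg 43: (267,0) -> (269,0), length = 2
  seg 44: (269,0) -> (288,0), length = 19
  seg 45: (288,0) -> (303,0), length = 15
  seg 46: (303,0) -> (321,0), length = 18
  seg 47: (321,0) -> (305,0), length = 16
  seg 48: (305,0) -> (320,0), length = 15
  seg 49: (320,0) -> (338,0), length = 18
  seg 50: (338,0) -> (322,0), length = 16
  seg 51: (322,0) -> (337,0), length = 15
  seg 52: (337,0) -> (355,0), length = 18
  seg 53: (355,0) -> (339,0), length = 16
  seg 54: (339,0) -> (354,0), length = 15
  seg 55: (354,0) -> (372,0), length = 18
  seg 56: (372,0) -> (356,0), length = 16
  seg 57: (356,0) -> (368,0), length = 12
Total = 880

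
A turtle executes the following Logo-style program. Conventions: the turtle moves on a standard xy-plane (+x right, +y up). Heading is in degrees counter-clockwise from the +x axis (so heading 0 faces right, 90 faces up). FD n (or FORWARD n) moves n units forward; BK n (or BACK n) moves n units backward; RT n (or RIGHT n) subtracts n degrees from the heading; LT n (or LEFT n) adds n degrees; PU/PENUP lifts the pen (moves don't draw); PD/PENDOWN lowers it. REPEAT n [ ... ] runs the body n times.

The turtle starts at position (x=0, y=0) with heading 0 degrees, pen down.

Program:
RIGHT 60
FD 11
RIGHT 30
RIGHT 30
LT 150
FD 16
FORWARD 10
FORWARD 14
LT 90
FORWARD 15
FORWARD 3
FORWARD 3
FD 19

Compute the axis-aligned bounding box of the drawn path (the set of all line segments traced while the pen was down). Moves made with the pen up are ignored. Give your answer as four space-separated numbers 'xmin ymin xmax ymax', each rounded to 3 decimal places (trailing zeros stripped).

Answer: 0 -9.526 40.141 45.115

Derivation:
Executing turtle program step by step:
Start: pos=(0,0), heading=0, pen down
RT 60: heading 0 -> 300
FD 11: (0,0) -> (5.5,-9.526) [heading=300, draw]
RT 30: heading 300 -> 270
RT 30: heading 270 -> 240
LT 150: heading 240 -> 30
FD 16: (5.5,-9.526) -> (19.356,-1.526) [heading=30, draw]
FD 10: (19.356,-1.526) -> (28.017,3.474) [heading=30, draw]
FD 14: (28.017,3.474) -> (40.141,10.474) [heading=30, draw]
LT 90: heading 30 -> 120
FD 15: (40.141,10.474) -> (32.641,23.464) [heading=120, draw]
FD 3: (32.641,23.464) -> (31.141,26.062) [heading=120, draw]
FD 3: (31.141,26.062) -> (29.641,28.66) [heading=120, draw]
FD 19: (29.641,28.66) -> (20.141,45.115) [heading=120, draw]
Final: pos=(20.141,45.115), heading=120, 8 segment(s) drawn

Segment endpoints: x in {0, 5.5, 19.356, 20.141, 28.017, 29.641, 31.141, 32.641, 40.141}, y in {-9.526, -1.526, 0, 3.474, 10.474, 23.464, 26.062, 28.66, 45.115}
xmin=0, ymin=-9.526, xmax=40.141, ymax=45.115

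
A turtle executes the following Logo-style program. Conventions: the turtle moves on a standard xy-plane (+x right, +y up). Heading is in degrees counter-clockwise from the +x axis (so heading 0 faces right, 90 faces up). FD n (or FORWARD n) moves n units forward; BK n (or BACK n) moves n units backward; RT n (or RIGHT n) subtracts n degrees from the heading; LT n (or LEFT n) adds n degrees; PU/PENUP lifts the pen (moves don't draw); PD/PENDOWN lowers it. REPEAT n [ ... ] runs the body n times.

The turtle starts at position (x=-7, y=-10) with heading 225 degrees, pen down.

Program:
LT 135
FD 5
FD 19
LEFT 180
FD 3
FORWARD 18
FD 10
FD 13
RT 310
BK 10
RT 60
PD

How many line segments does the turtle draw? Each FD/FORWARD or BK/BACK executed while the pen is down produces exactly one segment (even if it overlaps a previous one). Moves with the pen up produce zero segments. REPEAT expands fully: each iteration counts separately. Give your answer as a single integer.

Answer: 7

Derivation:
Executing turtle program step by step:
Start: pos=(-7,-10), heading=225, pen down
LT 135: heading 225 -> 0
FD 5: (-7,-10) -> (-2,-10) [heading=0, draw]
FD 19: (-2,-10) -> (17,-10) [heading=0, draw]
LT 180: heading 0 -> 180
FD 3: (17,-10) -> (14,-10) [heading=180, draw]
FD 18: (14,-10) -> (-4,-10) [heading=180, draw]
FD 10: (-4,-10) -> (-14,-10) [heading=180, draw]
FD 13: (-14,-10) -> (-27,-10) [heading=180, draw]
RT 310: heading 180 -> 230
BK 10: (-27,-10) -> (-20.572,-2.34) [heading=230, draw]
RT 60: heading 230 -> 170
PD: pen down
Final: pos=(-20.572,-2.34), heading=170, 7 segment(s) drawn
Segments drawn: 7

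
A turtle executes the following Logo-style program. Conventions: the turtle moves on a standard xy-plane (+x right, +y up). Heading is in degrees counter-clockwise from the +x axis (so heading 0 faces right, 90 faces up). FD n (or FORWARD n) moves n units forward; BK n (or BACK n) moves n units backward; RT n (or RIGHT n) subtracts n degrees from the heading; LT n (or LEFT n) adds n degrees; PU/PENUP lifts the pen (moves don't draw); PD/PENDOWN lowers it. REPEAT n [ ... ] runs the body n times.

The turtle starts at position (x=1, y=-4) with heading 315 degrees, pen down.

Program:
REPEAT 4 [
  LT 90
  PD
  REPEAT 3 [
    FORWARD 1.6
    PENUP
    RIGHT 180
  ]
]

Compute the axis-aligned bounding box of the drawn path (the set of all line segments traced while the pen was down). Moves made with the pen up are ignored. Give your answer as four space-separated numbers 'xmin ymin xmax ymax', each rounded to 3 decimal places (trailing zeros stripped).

Answer: 1 -5.131 3.263 -2.869

Derivation:
Executing turtle program step by step:
Start: pos=(1,-4), heading=315, pen down
REPEAT 4 [
  -- iteration 1/4 --
  LT 90: heading 315 -> 45
  PD: pen down
  REPEAT 3 [
    -- iteration 1/3 --
    FD 1.6: (1,-4) -> (2.131,-2.869) [heading=45, draw]
    PU: pen up
    RT 180: heading 45 -> 225
    -- iteration 2/3 --
    FD 1.6: (2.131,-2.869) -> (1,-4) [heading=225, move]
    PU: pen up
    RT 180: heading 225 -> 45
    -- iteration 3/3 --
    FD 1.6: (1,-4) -> (2.131,-2.869) [heading=45, move]
    PU: pen up
    RT 180: heading 45 -> 225
  ]
  -- iteration 2/4 --
  LT 90: heading 225 -> 315
  PD: pen down
  REPEAT 3 [
    -- iteration 1/3 --
    FD 1.6: (2.131,-2.869) -> (3.263,-4) [heading=315, draw]
    PU: pen up
    RT 180: heading 315 -> 135
    -- iteration 2/3 --
    FD 1.6: (3.263,-4) -> (2.131,-2.869) [heading=135, move]
    PU: pen up
    RT 180: heading 135 -> 315
    -- iteration 3/3 --
    FD 1.6: (2.131,-2.869) -> (3.263,-4) [heading=315, move]
    PU: pen up
    RT 180: heading 315 -> 135
  ]
  -- iteration 3/4 --
  LT 90: heading 135 -> 225
  PD: pen down
  REPEAT 3 [
    -- iteration 1/3 --
    FD 1.6: (3.263,-4) -> (2.131,-5.131) [heading=225, draw]
    PU: pen up
    RT 180: heading 225 -> 45
    -- iteration 2/3 --
    FD 1.6: (2.131,-5.131) -> (3.263,-4) [heading=45, move]
    PU: pen up
    RT 180: heading 45 -> 225
    -- iteration 3/3 --
    FD 1.6: (3.263,-4) -> (2.131,-5.131) [heading=225, move]
    PU: pen up
    RT 180: heading 225 -> 45
  ]
  -- iteration 4/4 --
  LT 90: heading 45 -> 135
  PD: pen down
  REPEAT 3 [
    -- iteration 1/3 --
    FD 1.6: (2.131,-5.131) -> (1,-4) [heading=135, draw]
    PU: pen up
    RT 180: heading 135 -> 315
    -- iteration 2/3 --
    FD 1.6: (1,-4) -> (2.131,-5.131) [heading=315, move]
    PU: pen up
    RT 180: heading 315 -> 135
    -- iteration 3/3 --
    FD 1.6: (2.131,-5.131) -> (1,-4) [heading=135, move]
    PU: pen up
    RT 180: heading 135 -> 315
  ]
]
Final: pos=(1,-4), heading=315, 4 segment(s) drawn

Segment endpoints: x in {1, 1, 2.131, 3.263}, y in {-5.131, -4, -4, -2.869, -2.869}
xmin=1, ymin=-5.131, xmax=3.263, ymax=-2.869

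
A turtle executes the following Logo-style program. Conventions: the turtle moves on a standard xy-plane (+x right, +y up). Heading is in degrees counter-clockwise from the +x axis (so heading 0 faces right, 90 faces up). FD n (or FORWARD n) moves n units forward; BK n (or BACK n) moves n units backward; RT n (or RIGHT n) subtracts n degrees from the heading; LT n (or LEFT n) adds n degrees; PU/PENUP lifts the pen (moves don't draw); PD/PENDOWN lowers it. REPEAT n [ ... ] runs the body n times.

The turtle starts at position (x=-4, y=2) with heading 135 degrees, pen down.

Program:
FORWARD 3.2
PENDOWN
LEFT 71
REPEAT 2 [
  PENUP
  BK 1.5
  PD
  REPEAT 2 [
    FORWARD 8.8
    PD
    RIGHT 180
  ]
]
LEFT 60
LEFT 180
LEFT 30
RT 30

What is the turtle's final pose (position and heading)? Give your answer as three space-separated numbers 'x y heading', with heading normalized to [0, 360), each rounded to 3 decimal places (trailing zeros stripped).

Executing turtle program step by step:
Start: pos=(-4,2), heading=135, pen down
FD 3.2: (-4,2) -> (-6.263,4.263) [heading=135, draw]
PD: pen down
LT 71: heading 135 -> 206
REPEAT 2 [
  -- iteration 1/2 --
  PU: pen up
  BK 1.5: (-6.263,4.263) -> (-4.915,4.92) [heading=206, move]
  PD: pen down
  REPEAT 2 [
    -- iteration 1/2 --
    FD 8.8: (-4.915,4.92) -> (-12.824,1.063) [heading=206, draw]
    PD: pen down
    RT 180: heading 206 -> 26
    -- iteration 2/2 --
    FD 8.8: (-12.824,1.063) -> (-4.915,4.92) [heading=26, draw]
    PD: pen down
    RT 180: heading 26 -> 206
  ]
  -- iteration 2/2 --
  PU: pen up
  BK 1.5: (-4.915,4.92) -> (-3.566,5.578) [heading=206, move]
  PD: pen down
  REPEAT 2 [
    -- iteration 1/2 --
    FD 8.8: (-3.566,5.578) -> (-11.476,1.72) [heading=206, draw]
    PD: pen down
    RT 180: heading 206 -> 26
    -- iteration 2/2 --
    FD 8.8: (-11.476,1.72) -> (-3.566,5.578) [heading=26, draw]
    PD: pen down
    RT 180: heading 26 -> 206
  ]
]
LT 60: heading 206 -> 266
LT 180: heading 266 -> 86
LT 30: heading 86 -> 116
RT 30: heading 116 -> 86
Final: pos=(-3.566,5.578), heading=86, 5 segment(s) drawn

Answer: -3.566 5.578 86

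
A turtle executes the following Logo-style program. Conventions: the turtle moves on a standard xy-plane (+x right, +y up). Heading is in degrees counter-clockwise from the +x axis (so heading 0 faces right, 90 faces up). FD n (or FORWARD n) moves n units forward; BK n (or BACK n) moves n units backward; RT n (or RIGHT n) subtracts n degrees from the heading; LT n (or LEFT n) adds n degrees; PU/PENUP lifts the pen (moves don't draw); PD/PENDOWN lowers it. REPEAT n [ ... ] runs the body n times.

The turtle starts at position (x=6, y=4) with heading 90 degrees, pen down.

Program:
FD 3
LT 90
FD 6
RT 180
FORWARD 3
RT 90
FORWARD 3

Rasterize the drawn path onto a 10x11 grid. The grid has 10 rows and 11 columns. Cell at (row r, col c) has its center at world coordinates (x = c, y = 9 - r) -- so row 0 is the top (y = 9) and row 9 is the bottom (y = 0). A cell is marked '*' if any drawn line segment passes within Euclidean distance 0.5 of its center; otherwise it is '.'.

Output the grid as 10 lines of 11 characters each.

Answer: ...........
...........
*******....
...*..*....
...*..*....
...*..*....
...........
...........
...........
...........

Derivation:
Segment 0: (6,4) -> (6,7)
Segment 1: (6,7) -> (0,7)
Segment 2: (0,7) -> (3,7)
Segment 3: (3,7) -> (3,4)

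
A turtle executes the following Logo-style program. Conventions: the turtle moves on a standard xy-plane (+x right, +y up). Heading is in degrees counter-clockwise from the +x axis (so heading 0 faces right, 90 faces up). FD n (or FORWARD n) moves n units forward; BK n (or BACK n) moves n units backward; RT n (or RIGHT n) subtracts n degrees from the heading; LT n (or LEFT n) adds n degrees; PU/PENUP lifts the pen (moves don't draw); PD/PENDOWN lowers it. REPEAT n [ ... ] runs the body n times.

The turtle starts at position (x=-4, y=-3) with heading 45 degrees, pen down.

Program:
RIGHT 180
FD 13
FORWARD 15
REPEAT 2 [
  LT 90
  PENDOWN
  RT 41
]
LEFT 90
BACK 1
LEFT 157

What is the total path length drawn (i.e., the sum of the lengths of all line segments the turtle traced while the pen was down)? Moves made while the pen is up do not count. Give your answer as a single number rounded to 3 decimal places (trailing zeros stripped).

Answer: 29

Derivation:
Executing turtle program step by step:
Start: pos=(-4,-3), heading=45, pen down
RT 180: heading 45 -> 225
FD 13: (-4,-3) -> (-13.192,-12.192) [heading=225, draw]
FD 15: (-13.192,-12.192) -> (-23.799,-22.799) [heading=225, draw]
REPEAT 2 [
  -- iteration 1/2 --
  LT 90: heading 225 -> 315
  PD: pen down
  RT 41: heading 315 -> 274
  -- iteration 2/2 --
  LT 90: heading 274 -> 4
  PD: pen down
  RT 41: heading 4 -> 323
]
LT 90: heading 323 -> 53
BK 1: (-23.799,-22.799) -> (-24.401,-23.598) [heading=53, draw]
LT 157: heading 53 -> 210
Final: pos=(-24.401,-23.598), heading=210, 3 segment(s) drawn

Segment lengths:
  seg 1: (-4,-3) -> (-13.192,-12.192), length = 13
  seg 2: (-13.192,-12.192) -> (-23.799,-22.799), length = 15
  seg 3: (-23.799,-22.799) -> (-24.401,-23.598), length = 1
Total = 29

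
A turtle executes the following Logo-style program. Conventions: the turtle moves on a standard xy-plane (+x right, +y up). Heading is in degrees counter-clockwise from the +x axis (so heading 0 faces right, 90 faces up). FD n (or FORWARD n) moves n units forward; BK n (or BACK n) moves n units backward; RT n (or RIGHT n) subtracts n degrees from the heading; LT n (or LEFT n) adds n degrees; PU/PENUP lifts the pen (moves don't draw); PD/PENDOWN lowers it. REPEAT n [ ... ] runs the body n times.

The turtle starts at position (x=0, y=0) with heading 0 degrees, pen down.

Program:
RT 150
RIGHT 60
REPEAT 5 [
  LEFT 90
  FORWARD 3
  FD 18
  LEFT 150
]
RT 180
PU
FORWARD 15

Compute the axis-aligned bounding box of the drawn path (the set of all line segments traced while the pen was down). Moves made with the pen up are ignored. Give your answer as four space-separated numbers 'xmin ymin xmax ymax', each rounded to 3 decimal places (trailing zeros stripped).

Answer: -21 -18.187 0 0

Derivation:
Executing turtle program step by step:
Start: pos=(0,0), heading=0, pen down
RT 150: heading 0 -> 210
RT 60: heading 210 -> 150
REPEAT 5 [
  -- iteration 1/5 --
  LT 90: heading 150 -> 240
  FD 3: (0,0) -> (-1.5,-2.598) [heading=240, draw]
  FD 18: (-1.5,-2.598) -> (-10.5,-18.187) [heading=240, draw]
  LT 150: heading 240 -> 30
  -- iteration 2/5 --
  LT 90: heading 30 -> 120
  FD 3: (-10.5,-18.187) -> (-12,-15.588) [heading=120, draw]
  FD 18: (-12,-15.588) -> (-21,0) [heading=120, draw]
  LT 150: heading 120 -> 270
  -- iteration 3/5 --
  LT 90: heading 270 -> 0
  FD 3: (-21,0) -> (-18,0) [heading=0, draw]
  FD 18: (-18,0) -> (0,0) [heading=0, draw]
  LT 150: heading 0 -> 150
  -- iteration 4/5 --
  LT 90: heading 150 -> 240
  FD 3: (0,0) -> (-1.5,-2.598) [heading=240, draw]
  FD 18: (-1.5,-2.598) -> (-10.5,-18.187) [heading=240, draw]
  LT 150: heading 240 -> 30
  -- iteration 5/5 --
  LT 90: heading 30 -> 120
  FD 3: (-10.5,-18.187) -> (-12,-15.588) [heading=120, draw]
  FD 18: (-12,-15.588) -> (-21,0) [heading=120, draw]
  LT 150: heading 120 -> 270
]
RT 180: heading 270 -> 90
PU: pen up
FD 15: (-21,0) -> (-21,15) [heading=90, move]
Final: pos=(-21,15), heading=90, 10 segment(s) drawn

Segment endpoints: x in {-21, -21, -18, -12, -12, -10.5, -10.5, -1.5, -1.5, 0, 0}, y in {-18.187, -18.187, -15.588, -15.588, -2.598, -2.598, 0, 0, 0, 0}
xmin=-21, ymin=-18.187, xmax=0, ymax=0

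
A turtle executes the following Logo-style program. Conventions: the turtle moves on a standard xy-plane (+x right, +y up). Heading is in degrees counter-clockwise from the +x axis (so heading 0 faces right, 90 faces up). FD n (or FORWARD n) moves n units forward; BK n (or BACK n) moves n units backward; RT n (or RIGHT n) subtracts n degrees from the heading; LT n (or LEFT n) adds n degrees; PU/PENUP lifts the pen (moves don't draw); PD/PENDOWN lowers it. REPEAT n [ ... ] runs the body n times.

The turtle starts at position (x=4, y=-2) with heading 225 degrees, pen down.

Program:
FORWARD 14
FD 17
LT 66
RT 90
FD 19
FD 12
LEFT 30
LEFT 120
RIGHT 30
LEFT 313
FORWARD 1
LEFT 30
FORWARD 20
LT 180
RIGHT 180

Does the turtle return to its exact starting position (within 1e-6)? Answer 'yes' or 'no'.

Executing turtle program step by step:
Start: pos=(4,-2), heading=225, pen down
FD 14: (4,-2) -> (-5.899,-11.899) [heading=225, draw]
FD 17: (-5.899,-11.899) -> (-17.92,-23.92) [heading=225, draw]
LT 66: heading 225 -> 291
RT 90: heading 291 -> 201
FD 19: (-17.92,-23.92) -> (-35.658,-30.729) [heading=201, draw]
FD 12: (-35.658,-30.729) -> (-46.861,-35.03) [heading=201, draw]
LT 30: heading 201 -> 231
LT 120: heading 231 -> 351
RT 30: heading 351 -> 321
LT 313: heading 321 -> 274
FD 1: (-46.861,-35.03) -> (-46.792,-36.027) [heading=274, draw]
LT 30: heading 274 -> 304
FD 20: (-46.792,-36.027) -> (-35.608,-52.608) [heading=304, draw]
LT 180: heading 304 -> 124
RT 180: heading 124 -> 304
Final: pos=(-35.608,-52.608), heading=304, 6 segment(s) drawn

Start position: (4, -2)
Final position: (-35.608, -52.608)
Distance = 64.265; >= 1e-6 -> NOT closed

Answer: no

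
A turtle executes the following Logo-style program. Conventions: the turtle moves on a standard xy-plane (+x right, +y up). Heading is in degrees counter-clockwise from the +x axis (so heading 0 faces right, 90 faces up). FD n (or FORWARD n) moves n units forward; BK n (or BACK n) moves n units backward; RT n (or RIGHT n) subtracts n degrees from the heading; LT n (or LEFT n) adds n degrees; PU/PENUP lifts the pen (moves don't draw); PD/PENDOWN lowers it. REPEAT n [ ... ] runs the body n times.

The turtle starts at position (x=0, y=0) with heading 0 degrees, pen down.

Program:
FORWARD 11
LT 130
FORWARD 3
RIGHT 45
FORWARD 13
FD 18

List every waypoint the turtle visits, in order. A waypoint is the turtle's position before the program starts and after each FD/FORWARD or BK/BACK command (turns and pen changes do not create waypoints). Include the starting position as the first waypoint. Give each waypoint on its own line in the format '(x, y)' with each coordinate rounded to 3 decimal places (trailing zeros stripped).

Answer: (0, 0)
(11, 0)
(9.072, 2.298)
(10.205, 15.249)
(11.773, 33.18)

Derivation:
Executing turtle program step by step:
Start: pos=(0,0), heading=0, pen down
FD 11: (0,0) -> (11,0) [heading=0, draw]
LT 130: heading 0 -> 130
FD 3: (11,0) -> (9.072,2.298) [heading=130, draw]
RT 45: heading 130 -> 85
FD 13: (9.072,2.298) -> (10.205,15.249) [heading=85, draw]
FD 18: (10.205,15.249) -> (11.773,33.18) [heading=85, draw]
Final: pos=(11.773,33.18), heading=85, 4 segment(s) drawn
Waypoints (5 total):
(0, 0)
(11, 0)
(9.072, 2.298)
(10.205, 15.249)
(11.773, 33.18)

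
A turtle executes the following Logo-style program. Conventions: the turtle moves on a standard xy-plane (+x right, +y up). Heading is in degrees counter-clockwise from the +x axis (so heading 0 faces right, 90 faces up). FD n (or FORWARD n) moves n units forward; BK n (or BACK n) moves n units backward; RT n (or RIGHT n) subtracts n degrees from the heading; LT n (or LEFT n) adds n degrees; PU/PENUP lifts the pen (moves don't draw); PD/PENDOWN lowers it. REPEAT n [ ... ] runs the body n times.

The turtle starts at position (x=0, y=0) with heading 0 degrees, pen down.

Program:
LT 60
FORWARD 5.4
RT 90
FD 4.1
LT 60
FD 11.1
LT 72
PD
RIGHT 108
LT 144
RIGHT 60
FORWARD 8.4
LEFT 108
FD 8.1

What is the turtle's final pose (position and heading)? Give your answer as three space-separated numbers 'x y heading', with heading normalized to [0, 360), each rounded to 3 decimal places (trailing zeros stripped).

Answer: 9.554 15.546 186

Derivation:
Executing turtle program step by step:
Start: pos=(0,0), heading=0, pen down
LT 60: heading 0 -> 60
FD 5.4: (0,0) -> (2.7,4.677) [heading=60, draw]
RT 90: heading 60 -> 330
FD 4.1: (2.7,4.677) -> (6.251,2.627) [heading=330, draw]
LT 60: heading 330 -> 30
FD 11.1: (6.251,2.627) -> (15.864,8.177) [heading=30, draw]
LT 72: heading 30 -> 102
PD: pen down
RT 108: heading 102 -> 354
LT 144: heading 354 -> 138
RT 60: heading 138 -> 78
FD 8.4: (15.864,8.177) -> (17.61,16.393) [heading=78, draw]
LT 108: heading 78 -> 186
FD 8.1: (17.61,16.393) -> (9.554,15.546) [heading=186, draw]
Final: pos=(9.554,15.546), heading=186, 5 segment(s) drawn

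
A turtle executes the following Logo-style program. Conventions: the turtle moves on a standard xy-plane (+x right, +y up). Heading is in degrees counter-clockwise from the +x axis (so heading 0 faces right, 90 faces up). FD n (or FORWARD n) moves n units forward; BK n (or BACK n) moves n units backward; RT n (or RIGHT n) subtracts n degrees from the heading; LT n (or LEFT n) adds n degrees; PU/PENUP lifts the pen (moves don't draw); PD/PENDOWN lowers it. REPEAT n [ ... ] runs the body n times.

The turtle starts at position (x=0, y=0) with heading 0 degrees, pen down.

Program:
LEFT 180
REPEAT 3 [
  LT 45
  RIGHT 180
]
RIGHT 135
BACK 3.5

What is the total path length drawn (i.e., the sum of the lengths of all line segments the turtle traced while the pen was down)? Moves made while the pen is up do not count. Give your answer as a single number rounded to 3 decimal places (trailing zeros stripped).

Answer: 3.5

Derivation:
Executing turtle program step by step:
Start: pos=(0,0), heading=0, pen down
LT 180: heading 0 -> 180
REPEAT 3 [
  -- iteration 1/3 --
  LT 45: heading 180 -> 225
  RT 180: heading 225 -> 45
  -- iteration 2/3 --
  LT 45: heading 45 -> 90
  RT 180: heading 90 -> 270
  -- iteration 3/3 --
  LT 45: heading 270 -> 315
  RT 180: heading 315 -> 135
]
RT 135: heading 135 -> 0
BK 3.5: (0,0) -> (-3.5,0) [heading=0, draw]
Final: pos=(-3.5,0), heading=0, 1 segment(s) drawn

Segment lengths:
  seg 1: (0,0) -> (-3.5,0), length = 3.5
Total = 3.5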